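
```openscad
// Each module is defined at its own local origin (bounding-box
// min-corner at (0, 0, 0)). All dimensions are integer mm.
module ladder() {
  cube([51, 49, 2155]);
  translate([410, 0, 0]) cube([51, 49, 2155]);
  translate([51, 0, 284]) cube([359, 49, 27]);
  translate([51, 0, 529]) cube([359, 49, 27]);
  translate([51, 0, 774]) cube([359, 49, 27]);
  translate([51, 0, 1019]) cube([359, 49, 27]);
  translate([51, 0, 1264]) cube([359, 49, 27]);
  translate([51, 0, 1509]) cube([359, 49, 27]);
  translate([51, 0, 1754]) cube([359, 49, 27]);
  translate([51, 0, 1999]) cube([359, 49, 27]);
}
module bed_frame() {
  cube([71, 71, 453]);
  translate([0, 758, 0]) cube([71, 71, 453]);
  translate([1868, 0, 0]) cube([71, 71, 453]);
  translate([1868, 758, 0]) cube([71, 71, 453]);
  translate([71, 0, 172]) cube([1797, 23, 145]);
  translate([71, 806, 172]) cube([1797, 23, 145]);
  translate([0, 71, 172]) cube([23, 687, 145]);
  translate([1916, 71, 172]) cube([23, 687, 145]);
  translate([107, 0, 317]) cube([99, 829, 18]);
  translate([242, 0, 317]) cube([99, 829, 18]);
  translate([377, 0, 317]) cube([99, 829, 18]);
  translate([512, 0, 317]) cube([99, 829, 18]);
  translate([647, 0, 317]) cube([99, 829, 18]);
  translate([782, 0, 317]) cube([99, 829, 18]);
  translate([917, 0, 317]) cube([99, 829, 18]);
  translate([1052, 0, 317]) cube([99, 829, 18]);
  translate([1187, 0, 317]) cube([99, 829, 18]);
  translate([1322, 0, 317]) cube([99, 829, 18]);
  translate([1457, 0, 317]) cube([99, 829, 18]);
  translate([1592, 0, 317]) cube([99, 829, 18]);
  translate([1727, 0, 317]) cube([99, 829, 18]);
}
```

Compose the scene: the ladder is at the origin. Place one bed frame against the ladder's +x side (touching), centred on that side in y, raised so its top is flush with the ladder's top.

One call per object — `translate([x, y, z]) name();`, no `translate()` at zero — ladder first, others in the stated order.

ladder();
translate([461, -390, 1702]) bed_frame();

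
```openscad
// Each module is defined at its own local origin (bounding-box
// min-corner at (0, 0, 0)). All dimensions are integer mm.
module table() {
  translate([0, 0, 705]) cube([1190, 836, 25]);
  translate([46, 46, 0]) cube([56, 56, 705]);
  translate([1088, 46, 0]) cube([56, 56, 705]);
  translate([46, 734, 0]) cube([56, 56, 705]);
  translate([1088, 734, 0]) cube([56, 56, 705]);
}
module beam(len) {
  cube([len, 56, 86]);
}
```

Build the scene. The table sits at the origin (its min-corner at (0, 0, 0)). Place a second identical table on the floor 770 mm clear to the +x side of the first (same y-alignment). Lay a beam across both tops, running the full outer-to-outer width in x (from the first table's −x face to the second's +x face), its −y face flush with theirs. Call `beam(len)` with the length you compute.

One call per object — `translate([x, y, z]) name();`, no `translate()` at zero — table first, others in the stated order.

table();
translate([1960, 0, 0]) table();
translate([0, 0, 730]) beam(3150);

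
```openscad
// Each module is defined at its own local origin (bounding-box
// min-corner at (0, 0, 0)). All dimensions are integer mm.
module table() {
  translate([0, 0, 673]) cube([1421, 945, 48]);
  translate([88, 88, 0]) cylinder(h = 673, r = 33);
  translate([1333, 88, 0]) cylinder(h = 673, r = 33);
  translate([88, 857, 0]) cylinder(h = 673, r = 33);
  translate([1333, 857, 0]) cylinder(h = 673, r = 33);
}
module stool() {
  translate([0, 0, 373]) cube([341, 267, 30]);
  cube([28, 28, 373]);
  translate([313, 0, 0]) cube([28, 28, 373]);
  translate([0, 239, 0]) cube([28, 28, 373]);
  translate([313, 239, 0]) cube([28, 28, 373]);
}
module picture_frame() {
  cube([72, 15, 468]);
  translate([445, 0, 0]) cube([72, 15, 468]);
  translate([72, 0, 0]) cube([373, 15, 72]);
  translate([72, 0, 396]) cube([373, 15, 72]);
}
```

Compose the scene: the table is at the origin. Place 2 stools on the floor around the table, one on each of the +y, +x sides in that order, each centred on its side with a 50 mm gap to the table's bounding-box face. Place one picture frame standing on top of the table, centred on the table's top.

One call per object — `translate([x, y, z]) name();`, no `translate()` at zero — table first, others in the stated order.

table();
translate([540, 995, 0]) stool();
translate([1471, 339, 0]) stool();
translate([452, 465, 721]) picture_frame();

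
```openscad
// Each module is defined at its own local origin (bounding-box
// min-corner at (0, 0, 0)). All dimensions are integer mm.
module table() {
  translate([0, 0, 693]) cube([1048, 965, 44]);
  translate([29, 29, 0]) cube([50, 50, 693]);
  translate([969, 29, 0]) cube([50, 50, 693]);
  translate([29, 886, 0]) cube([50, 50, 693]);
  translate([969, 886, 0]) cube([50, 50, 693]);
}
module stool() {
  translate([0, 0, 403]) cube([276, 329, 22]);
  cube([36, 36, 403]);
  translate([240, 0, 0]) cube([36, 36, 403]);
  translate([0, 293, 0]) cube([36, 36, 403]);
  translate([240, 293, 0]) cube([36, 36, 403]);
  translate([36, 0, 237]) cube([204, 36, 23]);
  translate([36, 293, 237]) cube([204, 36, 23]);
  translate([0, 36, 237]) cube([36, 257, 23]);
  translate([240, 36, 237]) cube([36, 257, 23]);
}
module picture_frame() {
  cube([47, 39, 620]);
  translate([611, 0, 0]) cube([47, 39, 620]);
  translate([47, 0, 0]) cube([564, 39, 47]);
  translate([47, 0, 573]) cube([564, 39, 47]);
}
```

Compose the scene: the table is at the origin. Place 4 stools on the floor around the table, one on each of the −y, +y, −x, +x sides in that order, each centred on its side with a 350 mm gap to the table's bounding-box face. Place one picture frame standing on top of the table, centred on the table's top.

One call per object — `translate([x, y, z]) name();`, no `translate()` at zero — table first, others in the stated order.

table();
translate([386, -679, 0]) stool();
translate([386, 1315, 0]) stool();
translate([-626, 318, 0]) stool();
translate([1398, 318, 0]) stool();
translate([195, 463, 737]) picture_frame();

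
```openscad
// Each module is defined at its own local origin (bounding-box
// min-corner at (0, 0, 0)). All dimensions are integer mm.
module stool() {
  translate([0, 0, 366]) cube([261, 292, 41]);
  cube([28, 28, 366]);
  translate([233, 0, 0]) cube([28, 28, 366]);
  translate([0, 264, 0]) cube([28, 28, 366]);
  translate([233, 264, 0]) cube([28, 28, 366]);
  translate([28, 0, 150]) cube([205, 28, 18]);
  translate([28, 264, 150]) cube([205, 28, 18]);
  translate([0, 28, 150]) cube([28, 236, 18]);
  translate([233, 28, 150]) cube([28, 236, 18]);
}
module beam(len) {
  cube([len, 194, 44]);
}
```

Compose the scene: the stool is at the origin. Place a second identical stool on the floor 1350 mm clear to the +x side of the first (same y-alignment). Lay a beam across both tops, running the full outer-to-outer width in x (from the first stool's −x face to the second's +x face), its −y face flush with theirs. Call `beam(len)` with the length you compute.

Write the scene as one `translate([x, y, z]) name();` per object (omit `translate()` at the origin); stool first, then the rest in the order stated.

stool();
translate([1611, 0, 0]) stool();
translate([0, 0, 407]) beam(1872);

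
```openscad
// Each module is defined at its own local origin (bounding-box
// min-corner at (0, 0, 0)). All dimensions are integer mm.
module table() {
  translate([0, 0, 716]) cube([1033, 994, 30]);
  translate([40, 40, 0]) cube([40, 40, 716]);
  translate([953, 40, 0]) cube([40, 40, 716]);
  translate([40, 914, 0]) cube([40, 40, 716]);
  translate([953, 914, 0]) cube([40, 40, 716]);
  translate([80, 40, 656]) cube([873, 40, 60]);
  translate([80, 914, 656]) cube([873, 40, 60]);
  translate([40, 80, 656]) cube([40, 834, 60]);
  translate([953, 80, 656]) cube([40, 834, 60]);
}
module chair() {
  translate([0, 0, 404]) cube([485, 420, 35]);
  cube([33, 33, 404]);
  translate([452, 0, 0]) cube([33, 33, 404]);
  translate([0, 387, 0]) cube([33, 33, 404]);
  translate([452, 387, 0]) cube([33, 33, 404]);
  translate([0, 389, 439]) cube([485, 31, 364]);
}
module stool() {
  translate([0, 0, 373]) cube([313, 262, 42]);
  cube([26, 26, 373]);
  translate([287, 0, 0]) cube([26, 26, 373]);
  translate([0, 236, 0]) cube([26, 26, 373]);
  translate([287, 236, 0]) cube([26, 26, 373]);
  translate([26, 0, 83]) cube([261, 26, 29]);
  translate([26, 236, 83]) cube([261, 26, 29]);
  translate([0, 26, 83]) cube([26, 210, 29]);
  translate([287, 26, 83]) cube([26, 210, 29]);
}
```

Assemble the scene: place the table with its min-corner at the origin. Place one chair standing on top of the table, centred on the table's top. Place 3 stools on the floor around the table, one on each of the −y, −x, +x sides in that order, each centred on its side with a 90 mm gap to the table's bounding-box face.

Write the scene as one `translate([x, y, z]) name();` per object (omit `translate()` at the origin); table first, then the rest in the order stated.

table();
translate([274, 287, 746]) chair();
translate([360, -352, 0]) stool();
translate([-403, 366, 0]) stool();
translate([1123, 366, 0]) stool();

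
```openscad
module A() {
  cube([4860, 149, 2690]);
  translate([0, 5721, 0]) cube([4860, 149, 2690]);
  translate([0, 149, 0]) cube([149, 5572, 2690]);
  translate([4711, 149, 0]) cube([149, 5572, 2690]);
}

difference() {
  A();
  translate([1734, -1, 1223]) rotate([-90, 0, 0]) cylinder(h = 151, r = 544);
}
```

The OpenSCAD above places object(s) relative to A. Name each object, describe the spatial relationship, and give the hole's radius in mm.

A is a house frame. The house frame has a circular hole through its front wall. The hole's radius is 544 mm.

The subtracted cylinder has r = 544 mm.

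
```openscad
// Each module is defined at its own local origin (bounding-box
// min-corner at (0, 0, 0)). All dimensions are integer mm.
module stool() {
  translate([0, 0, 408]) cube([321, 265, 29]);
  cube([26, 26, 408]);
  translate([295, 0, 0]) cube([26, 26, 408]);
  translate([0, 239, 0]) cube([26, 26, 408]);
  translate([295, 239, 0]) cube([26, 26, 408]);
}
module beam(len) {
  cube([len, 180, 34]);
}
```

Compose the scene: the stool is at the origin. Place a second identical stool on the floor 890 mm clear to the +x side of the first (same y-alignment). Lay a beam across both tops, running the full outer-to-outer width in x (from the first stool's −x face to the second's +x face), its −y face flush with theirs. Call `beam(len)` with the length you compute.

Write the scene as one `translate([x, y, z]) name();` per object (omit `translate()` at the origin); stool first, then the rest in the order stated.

stool();
translate([1211, 0, 0]) stool();
translate([0, 0, 437]) beam(1532);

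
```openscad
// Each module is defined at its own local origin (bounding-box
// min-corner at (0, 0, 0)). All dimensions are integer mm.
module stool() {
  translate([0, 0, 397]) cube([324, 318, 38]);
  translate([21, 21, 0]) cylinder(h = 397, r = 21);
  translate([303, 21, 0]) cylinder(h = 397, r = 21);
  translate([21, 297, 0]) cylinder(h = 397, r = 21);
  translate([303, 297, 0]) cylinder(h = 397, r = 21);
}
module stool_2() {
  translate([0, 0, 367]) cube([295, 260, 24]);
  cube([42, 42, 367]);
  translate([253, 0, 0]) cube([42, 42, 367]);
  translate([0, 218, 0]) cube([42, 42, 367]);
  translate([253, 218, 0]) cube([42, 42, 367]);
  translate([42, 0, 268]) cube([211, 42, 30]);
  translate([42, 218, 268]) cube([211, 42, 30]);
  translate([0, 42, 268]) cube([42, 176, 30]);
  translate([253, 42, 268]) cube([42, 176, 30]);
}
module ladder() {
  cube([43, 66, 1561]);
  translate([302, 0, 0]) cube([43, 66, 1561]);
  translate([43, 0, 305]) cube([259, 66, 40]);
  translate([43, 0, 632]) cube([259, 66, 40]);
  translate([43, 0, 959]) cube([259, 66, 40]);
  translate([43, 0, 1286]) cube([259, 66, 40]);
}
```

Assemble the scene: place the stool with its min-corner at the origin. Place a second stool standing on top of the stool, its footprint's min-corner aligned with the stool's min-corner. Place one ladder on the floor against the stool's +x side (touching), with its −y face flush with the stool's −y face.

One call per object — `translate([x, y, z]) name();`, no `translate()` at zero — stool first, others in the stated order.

stool();
translate([0, 0, 435]) stool_2();
translate([324, 0, 0]) ladder();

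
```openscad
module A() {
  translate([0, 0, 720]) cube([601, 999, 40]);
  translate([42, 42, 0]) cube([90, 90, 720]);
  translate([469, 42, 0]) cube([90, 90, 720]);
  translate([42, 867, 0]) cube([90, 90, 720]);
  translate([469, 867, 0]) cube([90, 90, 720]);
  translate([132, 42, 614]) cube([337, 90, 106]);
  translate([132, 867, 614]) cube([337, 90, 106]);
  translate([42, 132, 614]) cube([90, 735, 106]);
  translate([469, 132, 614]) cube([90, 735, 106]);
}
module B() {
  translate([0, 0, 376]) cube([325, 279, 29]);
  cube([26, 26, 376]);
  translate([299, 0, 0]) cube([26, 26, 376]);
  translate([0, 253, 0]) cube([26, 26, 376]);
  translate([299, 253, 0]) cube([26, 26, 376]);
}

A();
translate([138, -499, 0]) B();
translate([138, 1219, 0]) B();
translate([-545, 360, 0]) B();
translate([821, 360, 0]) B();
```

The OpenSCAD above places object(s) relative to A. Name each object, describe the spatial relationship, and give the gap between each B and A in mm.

A is a table. B is a stool. Four stools sit around the table at the −y, +y, −x, +x sides. The gap between each stool and the table is 220 mm.

Each stool's nearest face is 220 mm from the table's bounding box.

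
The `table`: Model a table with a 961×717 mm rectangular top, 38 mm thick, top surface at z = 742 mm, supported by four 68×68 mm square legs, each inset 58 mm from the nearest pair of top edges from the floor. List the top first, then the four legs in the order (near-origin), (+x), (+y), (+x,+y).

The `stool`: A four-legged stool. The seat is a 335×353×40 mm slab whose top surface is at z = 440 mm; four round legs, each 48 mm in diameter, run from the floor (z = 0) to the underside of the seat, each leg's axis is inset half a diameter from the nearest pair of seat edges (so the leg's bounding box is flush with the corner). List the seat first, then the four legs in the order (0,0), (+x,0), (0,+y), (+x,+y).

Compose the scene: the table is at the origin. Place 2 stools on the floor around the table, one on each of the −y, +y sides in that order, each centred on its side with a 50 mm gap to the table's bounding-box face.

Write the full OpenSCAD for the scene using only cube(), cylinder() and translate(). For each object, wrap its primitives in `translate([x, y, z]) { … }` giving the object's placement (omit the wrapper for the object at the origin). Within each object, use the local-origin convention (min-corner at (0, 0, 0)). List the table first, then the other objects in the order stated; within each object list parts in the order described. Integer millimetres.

translate([0, 0, 704]) cube([961, 717, 38]);
translate([58, 58, 0]) cube([68, 68, 704]);
translate([835, 58, 0]) cube([68, 68, 704]);
translate([58, 591, 0]) cube([68, 68, 704]);
translate([835, 591, 0]) cube([68, 68, 704]);
translate([313, -403, 0]) {
  translate([0, 0, 400]) cube([335, 353, 40]);
  translate([24, 24, 0]) cylinder(h = 400, r = 24);
  translate([311, 24, 0]) cylinder(h = 400, r = 24);
  translate([24, 329, 0]) cylinder(h = 400, r = 24);
  translate([311, 329, 0]) cylinder(h = 400, r = 24);
}
translate([313, 767, 0]) {
  translate([0, 0, 400]) cube([335, 353, 40]);
  translate([24, 24, 0]) cylinder(h = 400, r = 24);
  translate([311, 24, 0]) cylinder(h = 400, r = 24);
  translate([24, 329, 0]) cylinder(h = 400, r = 24);
  translate([311, 329, 0]) cylinder(h = 400, r = 24);
}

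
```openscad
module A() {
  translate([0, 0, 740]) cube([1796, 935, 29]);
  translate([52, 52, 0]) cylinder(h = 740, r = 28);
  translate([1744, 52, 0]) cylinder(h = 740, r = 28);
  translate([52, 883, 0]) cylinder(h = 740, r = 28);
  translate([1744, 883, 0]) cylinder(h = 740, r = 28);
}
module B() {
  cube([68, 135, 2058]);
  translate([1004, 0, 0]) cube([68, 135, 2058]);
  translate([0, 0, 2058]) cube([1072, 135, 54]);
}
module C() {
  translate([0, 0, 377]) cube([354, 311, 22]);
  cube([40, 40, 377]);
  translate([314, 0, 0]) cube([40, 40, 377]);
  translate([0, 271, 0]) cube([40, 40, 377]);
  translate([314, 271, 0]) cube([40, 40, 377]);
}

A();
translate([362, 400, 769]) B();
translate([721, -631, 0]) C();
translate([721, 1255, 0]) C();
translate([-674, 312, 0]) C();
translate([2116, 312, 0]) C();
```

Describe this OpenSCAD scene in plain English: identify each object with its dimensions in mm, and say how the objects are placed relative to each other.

A is a table with a 1796×935 mm rectangular top, 29 mm thick, top surface at z = 769 mm, supported by four round legs of 56 mm diameter, each leg's bounding box inset 24 mm from the nearest pair of top edges, running from the floor.

B is a door frame. The clear opening is 936 mm wide and 2058 mm high. Two 68 mm wide jambs, 135 mm deep, stand either side of the opening from the floor to the top of the opening. A 54 mm thick head sits across the top of both jambs, spanning the full outside width of the frame.

C is a four-legged stool. The seat is 354×311 mm, 22 mm thick, top at z = 399 mm. It stands on four square legs, each 40×40 mm in cross-section, from z = 0 to the seat underside, each flush with a corner of the seat.

The door frame is on top of the table, centred. Four stools sit around the table at the −y, +y, −x, +x sides.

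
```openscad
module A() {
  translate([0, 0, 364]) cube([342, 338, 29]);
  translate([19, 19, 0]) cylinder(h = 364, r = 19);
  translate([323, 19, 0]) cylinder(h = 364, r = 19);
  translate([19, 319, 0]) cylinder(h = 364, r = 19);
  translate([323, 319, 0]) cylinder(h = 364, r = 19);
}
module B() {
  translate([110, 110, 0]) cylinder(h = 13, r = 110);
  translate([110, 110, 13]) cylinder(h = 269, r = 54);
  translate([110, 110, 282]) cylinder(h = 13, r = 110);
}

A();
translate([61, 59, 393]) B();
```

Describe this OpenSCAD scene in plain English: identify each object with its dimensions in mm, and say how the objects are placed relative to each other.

A is a four-legged stool. The seat is 342×338 mm, 29 mm thick, top at z = 393 mm. It stands on four round legs, each 38 mm in diameter, from z = 0 to the seat underside, each leg's axis is inset half a diameter from the nearest pair of seat edges (so the leg's bounding box is flush with the corner).

B is a spool: two coaxial disc flanges of radius 110 mm and thickness 13 mm, joined by a core cylinder of radius 54 mm and height 269 mm. The lower flange rests on z = 0 and the three cylinders share a vertical axis.

The spool is on top of the stool, centred.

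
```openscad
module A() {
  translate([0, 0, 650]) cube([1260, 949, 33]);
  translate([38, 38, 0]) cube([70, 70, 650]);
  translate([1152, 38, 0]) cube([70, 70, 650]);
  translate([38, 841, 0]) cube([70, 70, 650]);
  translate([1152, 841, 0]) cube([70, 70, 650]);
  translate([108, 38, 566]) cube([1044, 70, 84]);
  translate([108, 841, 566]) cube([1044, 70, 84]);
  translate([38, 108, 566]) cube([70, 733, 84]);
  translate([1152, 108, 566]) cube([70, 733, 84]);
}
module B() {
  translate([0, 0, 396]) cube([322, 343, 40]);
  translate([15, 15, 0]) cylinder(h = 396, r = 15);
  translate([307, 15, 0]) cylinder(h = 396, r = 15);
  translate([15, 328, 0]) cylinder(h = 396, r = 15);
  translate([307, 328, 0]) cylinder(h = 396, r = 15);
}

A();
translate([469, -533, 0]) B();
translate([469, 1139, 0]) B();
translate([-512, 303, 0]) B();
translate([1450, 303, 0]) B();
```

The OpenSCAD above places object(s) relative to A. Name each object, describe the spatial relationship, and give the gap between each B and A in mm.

A is a table. B is a stool. Four stools sit around the table at the −y, +y, −x, +x sides. The gap between each stool and the table is 190 mm.

Each stool's nearest face is 190 mm from the table's bounding box.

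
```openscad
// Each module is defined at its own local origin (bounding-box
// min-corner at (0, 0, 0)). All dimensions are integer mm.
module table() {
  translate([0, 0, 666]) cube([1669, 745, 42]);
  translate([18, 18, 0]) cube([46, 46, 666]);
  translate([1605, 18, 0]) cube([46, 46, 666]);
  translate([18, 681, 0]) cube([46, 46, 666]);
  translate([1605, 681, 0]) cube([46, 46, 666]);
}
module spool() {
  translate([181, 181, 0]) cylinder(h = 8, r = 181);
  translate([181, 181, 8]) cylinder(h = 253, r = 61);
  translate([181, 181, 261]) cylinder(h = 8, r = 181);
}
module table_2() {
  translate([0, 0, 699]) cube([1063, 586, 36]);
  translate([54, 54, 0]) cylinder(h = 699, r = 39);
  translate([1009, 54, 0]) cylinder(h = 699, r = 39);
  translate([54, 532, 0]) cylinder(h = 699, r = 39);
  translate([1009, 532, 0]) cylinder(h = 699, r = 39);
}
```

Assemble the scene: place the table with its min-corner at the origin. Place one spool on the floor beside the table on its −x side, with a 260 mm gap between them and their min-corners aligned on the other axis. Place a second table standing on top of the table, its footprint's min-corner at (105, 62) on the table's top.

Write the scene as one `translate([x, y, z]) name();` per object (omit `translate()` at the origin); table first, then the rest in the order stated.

table();
translate([-622, 0, 0]) spool();
translate([105, 62, 708]) table_2();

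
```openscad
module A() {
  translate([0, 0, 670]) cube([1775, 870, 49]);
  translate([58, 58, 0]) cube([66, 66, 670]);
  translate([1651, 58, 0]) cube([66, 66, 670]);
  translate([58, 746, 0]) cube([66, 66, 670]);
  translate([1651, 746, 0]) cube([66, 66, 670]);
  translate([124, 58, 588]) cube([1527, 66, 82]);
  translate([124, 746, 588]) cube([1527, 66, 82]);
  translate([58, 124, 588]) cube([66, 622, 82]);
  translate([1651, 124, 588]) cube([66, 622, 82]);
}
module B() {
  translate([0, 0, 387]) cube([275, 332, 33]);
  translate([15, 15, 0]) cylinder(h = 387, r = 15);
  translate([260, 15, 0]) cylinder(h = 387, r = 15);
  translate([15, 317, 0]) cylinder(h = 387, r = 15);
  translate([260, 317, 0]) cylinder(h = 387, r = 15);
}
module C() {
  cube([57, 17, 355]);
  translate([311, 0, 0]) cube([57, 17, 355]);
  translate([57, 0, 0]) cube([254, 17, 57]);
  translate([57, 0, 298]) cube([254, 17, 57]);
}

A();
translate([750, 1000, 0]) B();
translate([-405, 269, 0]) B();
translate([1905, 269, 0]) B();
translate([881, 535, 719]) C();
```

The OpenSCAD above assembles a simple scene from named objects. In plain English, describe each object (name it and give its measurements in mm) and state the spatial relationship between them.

A is a rectangular dining table. The top is 1775×870×49 mm with its upper surface at z = 719 mm. It stands on four 66×66 mm square legs, each inset 58 mm from the nearest pair of top edges, running from the floor to the underside of the top. Four apron rails, 66 mm thick and 82 mm tall, run between adjacent legs with their top edges flush with the underside of the top and their outer faces flush with the legs' outer faces.

B is a simple wooden stool: a rectangular seat 275 mm (x) by 332 mm (y), 33 mm thick, top face at z = 420 mm, on four round legs, each 30 mm in diameter. The legs rest on z = 0, each leg's axis is inset half a diameter from the nearest pair of seat edges (so the leg's bounding box is flush with the corner).

C is a picture frame with a 254×241 mm rectangular opening (x by z) and a uniform 57 mm border on every side. Frame depth is 17 mm along y. It is built from two vertical stiles running the full outside height and two horizontal rails spanning the gap between the stiles.

Three stools sit around the table at the +y, −x, +x sides. The picture frame is on top of the table.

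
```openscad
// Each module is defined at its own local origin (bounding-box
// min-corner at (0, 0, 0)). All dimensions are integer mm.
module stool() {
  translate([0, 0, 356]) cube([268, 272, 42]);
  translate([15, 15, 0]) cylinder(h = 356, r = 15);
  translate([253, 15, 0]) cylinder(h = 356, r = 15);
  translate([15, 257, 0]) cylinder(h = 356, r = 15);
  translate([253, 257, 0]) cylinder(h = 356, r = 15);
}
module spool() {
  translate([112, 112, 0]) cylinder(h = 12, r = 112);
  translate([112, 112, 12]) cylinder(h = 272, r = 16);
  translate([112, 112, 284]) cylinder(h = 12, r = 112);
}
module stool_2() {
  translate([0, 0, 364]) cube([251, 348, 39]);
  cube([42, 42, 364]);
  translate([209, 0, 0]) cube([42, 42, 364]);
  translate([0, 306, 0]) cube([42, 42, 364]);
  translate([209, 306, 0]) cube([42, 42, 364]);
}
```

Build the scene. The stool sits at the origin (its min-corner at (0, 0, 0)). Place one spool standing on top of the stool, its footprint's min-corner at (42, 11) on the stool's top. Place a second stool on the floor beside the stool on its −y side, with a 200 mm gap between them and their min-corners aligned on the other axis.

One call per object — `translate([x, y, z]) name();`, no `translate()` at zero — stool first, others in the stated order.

stool();
translate([42, 11, 398]) spool();
translate([0, -548, 0]) stool_2();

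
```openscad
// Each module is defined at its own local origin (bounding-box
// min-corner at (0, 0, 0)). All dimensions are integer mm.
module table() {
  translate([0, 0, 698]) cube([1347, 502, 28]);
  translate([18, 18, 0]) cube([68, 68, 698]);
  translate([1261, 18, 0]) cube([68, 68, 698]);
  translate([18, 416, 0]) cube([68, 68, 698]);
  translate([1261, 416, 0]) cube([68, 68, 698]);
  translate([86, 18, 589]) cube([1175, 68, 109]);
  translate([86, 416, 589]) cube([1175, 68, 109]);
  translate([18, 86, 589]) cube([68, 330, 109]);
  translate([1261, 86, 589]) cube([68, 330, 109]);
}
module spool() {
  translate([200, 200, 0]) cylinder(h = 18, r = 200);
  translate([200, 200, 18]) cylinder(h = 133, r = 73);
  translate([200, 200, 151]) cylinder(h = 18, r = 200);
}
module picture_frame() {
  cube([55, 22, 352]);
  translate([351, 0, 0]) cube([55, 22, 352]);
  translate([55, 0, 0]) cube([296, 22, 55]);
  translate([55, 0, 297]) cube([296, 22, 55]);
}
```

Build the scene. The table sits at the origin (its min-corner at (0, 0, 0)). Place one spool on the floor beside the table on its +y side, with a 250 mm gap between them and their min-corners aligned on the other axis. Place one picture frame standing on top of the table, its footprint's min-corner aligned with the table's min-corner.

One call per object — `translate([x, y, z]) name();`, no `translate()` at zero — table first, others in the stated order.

table();
translate([0, 752, 0]) spool();
translate([0, 0, 726]) picture_frame();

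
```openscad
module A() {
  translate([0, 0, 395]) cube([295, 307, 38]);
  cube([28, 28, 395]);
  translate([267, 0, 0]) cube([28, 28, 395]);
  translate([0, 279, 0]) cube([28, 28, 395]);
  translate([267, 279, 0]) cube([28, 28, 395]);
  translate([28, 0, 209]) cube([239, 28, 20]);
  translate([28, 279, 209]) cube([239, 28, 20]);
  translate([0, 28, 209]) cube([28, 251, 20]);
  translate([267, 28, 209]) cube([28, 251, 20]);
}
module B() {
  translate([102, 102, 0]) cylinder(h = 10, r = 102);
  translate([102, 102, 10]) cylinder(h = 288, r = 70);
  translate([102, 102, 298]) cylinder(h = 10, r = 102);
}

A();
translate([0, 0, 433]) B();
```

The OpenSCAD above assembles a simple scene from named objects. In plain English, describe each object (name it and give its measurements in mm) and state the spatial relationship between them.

A is a four-legged stool. The seat is a 295×307×38 mm slab whose top surface is at z = 433 mm; four square legs, each 28×28 mm in cross-section, run from the floor (z = 0) to the underside of the seat, each flush with a corner of the seat. Four stretchers, 28 mm wide and 20 mm tall, connect adjacent legs with their undersides at z = 209 mm, each running between the inner faces of the legs it joins and aligned with the legs' outer faces on the other axis.

B is a spool: two coaxial disc flanges of radius 102 mm and thickness 10 mm, joined by a core cylinder of radius 70 mm and height 288 mm. The lower flange rests on z = 0 and the three cylinders share a vertical axis.

The spool is on top of the stool.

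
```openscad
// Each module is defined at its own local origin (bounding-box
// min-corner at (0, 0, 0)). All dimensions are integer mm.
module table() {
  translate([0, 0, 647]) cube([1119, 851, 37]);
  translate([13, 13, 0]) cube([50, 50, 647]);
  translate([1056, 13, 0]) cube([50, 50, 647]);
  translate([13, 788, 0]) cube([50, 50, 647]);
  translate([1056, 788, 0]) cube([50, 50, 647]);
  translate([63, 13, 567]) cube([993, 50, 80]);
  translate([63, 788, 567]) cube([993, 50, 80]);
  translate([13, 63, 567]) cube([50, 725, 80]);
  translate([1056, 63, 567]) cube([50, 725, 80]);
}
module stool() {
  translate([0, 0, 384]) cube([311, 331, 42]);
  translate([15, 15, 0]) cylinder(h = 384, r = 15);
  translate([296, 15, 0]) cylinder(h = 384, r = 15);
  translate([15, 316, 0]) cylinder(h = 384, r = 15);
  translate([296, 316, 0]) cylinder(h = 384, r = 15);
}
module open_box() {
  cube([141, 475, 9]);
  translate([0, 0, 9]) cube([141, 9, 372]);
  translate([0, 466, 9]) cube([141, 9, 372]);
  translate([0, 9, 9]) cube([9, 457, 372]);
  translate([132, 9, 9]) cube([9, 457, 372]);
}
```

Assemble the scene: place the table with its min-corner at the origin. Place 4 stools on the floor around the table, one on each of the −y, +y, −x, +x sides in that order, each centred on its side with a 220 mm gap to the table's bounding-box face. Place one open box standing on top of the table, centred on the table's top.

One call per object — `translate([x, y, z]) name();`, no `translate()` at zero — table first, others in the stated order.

table();
translate([404, -551, 0]) stool();
translate([404, 1071, 0]) stool();
translate([-531, 260, 0]) stool();
translate([1339, 260, 0]) stool();
translate([489, 188, 684]) open_box();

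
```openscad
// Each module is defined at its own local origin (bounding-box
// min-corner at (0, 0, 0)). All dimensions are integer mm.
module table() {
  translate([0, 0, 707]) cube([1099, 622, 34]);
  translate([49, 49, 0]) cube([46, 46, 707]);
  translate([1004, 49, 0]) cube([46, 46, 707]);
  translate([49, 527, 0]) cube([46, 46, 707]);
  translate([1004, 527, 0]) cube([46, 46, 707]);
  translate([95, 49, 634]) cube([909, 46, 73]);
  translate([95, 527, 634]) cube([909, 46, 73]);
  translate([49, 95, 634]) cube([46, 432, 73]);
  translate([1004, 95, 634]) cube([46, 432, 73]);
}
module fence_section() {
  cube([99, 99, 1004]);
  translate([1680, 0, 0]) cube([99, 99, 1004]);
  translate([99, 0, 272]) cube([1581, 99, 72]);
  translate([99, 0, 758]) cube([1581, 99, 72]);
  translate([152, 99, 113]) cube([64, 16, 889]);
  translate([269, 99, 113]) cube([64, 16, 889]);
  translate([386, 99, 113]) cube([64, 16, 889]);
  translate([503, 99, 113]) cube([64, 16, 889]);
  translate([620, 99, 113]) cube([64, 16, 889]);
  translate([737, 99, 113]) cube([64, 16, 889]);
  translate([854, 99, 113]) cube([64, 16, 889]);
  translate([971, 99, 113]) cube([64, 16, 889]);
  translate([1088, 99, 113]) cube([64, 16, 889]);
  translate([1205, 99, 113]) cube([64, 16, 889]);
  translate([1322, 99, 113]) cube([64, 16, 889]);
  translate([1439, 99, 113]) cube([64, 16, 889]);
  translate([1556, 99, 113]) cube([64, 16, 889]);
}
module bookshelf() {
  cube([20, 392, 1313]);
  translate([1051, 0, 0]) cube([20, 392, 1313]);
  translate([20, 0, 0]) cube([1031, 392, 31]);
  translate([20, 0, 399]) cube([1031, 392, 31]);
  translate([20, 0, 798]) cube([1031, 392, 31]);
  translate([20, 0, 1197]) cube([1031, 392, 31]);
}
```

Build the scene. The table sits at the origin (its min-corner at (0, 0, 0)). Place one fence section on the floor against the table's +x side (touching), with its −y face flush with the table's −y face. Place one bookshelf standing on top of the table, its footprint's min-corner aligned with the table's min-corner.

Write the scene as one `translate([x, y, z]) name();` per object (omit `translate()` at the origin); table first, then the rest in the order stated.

table();
translate([1099, 0, 0]) fence_section();
translate([0, 0, 741]) bookshelf();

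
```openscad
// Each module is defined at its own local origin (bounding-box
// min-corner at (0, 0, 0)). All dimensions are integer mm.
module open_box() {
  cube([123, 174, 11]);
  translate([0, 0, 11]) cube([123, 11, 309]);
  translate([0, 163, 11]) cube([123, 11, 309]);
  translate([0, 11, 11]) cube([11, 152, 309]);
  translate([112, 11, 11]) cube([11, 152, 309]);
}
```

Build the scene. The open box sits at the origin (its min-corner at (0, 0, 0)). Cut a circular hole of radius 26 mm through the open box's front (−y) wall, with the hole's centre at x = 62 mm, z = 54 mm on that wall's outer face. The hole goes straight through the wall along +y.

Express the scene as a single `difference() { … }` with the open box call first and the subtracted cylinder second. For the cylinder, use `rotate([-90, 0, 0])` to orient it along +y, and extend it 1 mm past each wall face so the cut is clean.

difference() {
  open_box();
  translate([62, -1, 54]) rotate([-90, 0, 0]) cylinder(h = 13, r = 26);
}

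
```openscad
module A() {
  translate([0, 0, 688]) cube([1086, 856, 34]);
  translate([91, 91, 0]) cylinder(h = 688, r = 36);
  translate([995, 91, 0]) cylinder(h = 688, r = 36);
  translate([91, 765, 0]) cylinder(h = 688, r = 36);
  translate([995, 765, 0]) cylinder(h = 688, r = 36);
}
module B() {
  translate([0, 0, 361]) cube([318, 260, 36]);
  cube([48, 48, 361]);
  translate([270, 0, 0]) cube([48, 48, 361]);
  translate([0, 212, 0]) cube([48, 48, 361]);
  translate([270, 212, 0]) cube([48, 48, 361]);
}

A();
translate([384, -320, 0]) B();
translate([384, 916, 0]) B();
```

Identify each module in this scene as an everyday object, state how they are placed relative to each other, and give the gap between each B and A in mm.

Each stool's nearest face is 60 mm from the table's bounding box.

A is a table. B is a stool. Two stools sit around the table at the −y, +y sides. The gap between each stool and the table is 60 mm.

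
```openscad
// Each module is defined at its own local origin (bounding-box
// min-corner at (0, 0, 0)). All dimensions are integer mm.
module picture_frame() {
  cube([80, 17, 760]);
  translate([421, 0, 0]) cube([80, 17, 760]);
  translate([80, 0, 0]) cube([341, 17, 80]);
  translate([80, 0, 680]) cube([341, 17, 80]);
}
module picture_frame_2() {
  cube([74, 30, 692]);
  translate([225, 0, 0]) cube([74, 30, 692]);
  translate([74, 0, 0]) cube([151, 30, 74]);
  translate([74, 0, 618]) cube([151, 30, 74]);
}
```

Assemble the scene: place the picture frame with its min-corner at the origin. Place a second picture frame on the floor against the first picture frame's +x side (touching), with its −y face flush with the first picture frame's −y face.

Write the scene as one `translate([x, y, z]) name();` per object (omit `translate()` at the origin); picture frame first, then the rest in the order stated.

picture_frame();
translate([501, 0, 0]) picture_frame_2();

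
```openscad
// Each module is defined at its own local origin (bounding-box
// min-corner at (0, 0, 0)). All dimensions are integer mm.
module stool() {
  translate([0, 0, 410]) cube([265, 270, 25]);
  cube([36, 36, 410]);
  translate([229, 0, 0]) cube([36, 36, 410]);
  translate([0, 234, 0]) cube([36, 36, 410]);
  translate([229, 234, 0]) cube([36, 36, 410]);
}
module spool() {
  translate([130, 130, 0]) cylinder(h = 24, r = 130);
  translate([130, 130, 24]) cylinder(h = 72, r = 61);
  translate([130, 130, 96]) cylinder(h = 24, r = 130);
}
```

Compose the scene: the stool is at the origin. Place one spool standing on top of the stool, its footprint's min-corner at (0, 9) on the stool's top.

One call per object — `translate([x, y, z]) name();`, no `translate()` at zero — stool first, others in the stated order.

stool();
translate([0, 9, 435]) spool();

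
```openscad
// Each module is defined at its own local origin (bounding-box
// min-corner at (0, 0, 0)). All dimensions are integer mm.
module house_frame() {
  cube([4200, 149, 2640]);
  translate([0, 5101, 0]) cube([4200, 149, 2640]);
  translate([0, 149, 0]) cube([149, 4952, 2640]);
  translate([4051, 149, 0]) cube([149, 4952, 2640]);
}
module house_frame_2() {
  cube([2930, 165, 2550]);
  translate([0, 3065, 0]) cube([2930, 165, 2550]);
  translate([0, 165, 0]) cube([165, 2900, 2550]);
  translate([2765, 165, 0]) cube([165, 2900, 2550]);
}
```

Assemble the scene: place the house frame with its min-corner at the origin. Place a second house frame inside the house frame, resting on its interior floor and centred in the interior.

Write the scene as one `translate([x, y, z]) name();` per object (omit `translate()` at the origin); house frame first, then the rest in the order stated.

house_frame();
translate([635, 1010, 0]) house_frame_2();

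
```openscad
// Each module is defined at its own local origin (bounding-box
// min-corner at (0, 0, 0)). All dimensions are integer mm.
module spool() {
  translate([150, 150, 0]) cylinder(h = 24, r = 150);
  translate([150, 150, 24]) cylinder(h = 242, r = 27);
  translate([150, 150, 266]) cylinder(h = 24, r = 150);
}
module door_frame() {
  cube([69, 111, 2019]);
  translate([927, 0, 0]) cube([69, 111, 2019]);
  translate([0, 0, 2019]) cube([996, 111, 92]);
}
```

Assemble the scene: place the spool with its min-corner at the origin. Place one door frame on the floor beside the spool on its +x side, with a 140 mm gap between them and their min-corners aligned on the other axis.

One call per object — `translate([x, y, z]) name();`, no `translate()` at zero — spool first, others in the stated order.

spool();
translate([440, 0, 0]) door_frame();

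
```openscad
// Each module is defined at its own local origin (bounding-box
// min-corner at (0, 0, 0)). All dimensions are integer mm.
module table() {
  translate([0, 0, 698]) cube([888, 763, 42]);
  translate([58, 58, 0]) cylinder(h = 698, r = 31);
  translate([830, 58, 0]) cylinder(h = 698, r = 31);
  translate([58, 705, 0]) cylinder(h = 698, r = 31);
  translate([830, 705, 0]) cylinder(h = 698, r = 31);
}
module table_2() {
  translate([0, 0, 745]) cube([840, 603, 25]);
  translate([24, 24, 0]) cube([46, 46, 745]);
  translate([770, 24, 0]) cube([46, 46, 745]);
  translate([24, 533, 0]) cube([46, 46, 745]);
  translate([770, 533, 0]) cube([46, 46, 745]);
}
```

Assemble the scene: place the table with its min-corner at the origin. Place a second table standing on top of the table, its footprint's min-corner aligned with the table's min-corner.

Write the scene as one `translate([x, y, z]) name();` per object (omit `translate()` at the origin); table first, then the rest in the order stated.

table();
translate([0, 0, 740]) table_2();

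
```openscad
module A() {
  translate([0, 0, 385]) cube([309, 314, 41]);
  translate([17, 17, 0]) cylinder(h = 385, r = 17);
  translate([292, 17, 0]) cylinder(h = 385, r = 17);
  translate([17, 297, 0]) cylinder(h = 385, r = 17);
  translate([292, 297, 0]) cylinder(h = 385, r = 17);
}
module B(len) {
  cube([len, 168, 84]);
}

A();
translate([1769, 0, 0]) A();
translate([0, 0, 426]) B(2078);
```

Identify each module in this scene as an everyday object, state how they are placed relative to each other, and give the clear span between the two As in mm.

A is a stool. B is a beam. A beam spans the tops of two stools. The clear span between the two stools is 1460 mm.

Second stool starts at x = 1769; first ends at x = 309; clear span = 1769 − 309 = 1460 mm.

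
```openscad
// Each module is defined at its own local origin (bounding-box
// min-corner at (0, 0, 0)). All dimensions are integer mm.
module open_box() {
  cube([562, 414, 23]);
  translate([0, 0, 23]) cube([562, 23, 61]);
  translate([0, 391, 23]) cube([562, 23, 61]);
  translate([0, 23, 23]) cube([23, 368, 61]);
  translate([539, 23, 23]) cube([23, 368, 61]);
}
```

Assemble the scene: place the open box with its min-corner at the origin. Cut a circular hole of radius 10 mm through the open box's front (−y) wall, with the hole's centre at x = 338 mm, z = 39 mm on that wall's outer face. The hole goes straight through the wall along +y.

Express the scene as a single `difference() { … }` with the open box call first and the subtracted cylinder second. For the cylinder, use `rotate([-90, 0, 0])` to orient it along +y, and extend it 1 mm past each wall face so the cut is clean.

difference() {
  open_box();
  translate([338, -1, 39]) rotate([-90, 0, 0]) cylinder(h = 25, r = 10);
}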